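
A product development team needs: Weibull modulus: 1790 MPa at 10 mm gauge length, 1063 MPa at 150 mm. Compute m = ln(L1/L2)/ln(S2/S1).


Formula: m = ln(L1/L2) / ln(S2/S1)
Step 1: ln(L1/L2) = ln(10/150) = -2.70805
Step 2: S2/S1 = 1063/1790 = 0.59385
Step 3: ln(S2/S1) = ln(0.59385) = -0.52113
Step 4: m = -2.70805 / -0.52113 = 5.20

5.20 (Weibull m)


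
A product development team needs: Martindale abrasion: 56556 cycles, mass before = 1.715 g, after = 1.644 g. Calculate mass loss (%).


Formula: Mass loss% = ((m_before - m_after) / m_before) * 100
Step 1: Mass loss = 1.715 - 1.644 = 0.071 g
Step 2: Ratio = 0.071 / 1.715 = 0.0413994
Step 3: Mass loss% = 0.0413994 * 100 = 4.13994% ≈ 4.14%

4.14%


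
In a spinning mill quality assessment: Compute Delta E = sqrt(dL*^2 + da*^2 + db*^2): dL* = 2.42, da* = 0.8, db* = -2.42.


Formula: Delta E = sqrt(dL*^2 + da*^2 + db*^2)
Step 1: dL*^2 = 2.42^2 = 5.8564
Step 2: da*^2 = 0.8^2 = 0.64
Step 3: db*^2 = (-2.42)^2 = 5.8564
Step 4: Sum = 5.8564 + 0.64 + 5.8564 = 12.3528
Step 5: Delta E = sqrt(12.3528) = 3.51

3.51 Delta E


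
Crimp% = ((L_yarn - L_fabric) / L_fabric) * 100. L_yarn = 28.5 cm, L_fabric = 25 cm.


Formula: Crimp% = ((L_yarn - L_fabric) / L_fabric) * 100
Step 1: Extension = 28.5 - 25 = 3.5 cm
Step 2: Crimp% = (3.5 / 25) * 100
Step 3: Crimp% = 0.14 * 100 = 14.0%

14.0%


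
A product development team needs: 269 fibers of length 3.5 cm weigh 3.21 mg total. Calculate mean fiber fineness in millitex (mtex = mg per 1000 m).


Formula: fineness (mtex) = mass (mg) / total length (km) = (mass_mg / total_length_m) * 1000
Step 1: Convert fiber length: 3.5 cm = 0.035 m
Step 2: Total fiber length = 269 * 0.035 = 9.415 m
Step 3: Linear density = 3.21 mg / 9.415 m = 0.3409 mg/m
Step 4: fineness = 0.3409 * 1000 = 340.9 mtex

340.9 mtex


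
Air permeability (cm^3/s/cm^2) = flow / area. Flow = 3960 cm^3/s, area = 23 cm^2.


Formula: Air Permeability = Airflow / Test Area
AP = 3960 cm^3/s / 23 cm^2
AP = 172.2 cm^3/s/cm^2

172.2 cm^3/s/cm^2


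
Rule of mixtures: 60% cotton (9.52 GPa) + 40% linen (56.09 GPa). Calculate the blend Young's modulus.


Formula: Blend property = (fraction_A * property_A) + (fraction_B * property_B)
Step 1: Contribution A = 60/100 * 9.52 GPa = 5.712 GPa
Step 2: Contribution B = 40/100 * 56.09 GPa = 22.436 GPa
Step 3: Blend Young's modulus = 5.712 + 22.436 = 28.148 GPa

28.148 GPa


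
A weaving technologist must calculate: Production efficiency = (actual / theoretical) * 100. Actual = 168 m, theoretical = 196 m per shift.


Formula: Efficiency% = (Actual output / Theoretical output) * 100
Efficiency% = (168 / 196) * 100
Efficiency% = 0.857143 * 100 = 85.7143% ≈ 85.7%

85.7%


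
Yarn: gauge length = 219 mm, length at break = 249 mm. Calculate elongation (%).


Formula: Elongation (%) = ((L_break - L0) / L0) * 100
Step 1: Extension = 249 - 219 = 30 mm
Step 2: Elongation = (30 / 219) * 100
Step 3: Elongation = 0.136986 * 100 = 13.6986% ≈ 13.7%

13.7%


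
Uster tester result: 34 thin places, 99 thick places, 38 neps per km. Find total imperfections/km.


Formula: Total = thin places + thick places + neps
Total = 34 + 99 + 38
Total = 171 imperfections/km

171 imperfections/km


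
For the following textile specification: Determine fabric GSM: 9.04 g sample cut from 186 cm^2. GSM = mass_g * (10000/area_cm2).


Formula: GSM = mass_g / area_m2
Step 1: Convert area: 186 cm^2 = 186 / 10000 = 0.0186 m^2
Step 2: GSM = 9.04 g / 0.0186 m^2 = 486.0 g/m^2

486.0 g/m^2


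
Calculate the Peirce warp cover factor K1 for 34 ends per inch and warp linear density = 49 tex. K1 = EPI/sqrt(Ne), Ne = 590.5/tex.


Formula: K1 = EPI / sqrt(Ne), with Ne = 590.5 / tex_warp
Step 1: Ne = 590.5 / 49 = 12.051
Step 2: sqrt(Ne) = sqrt(12.051) = 3.4715
Step 3: K1 = 34 / 3.4715 = 9.8

9.8


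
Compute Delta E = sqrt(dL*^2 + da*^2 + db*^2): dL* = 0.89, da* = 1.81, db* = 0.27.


Formula: Delta E = sqrt(dL*^2 + da*^2 + db*^2)
Step 1: dL*^2 = 0.89^2 = 0.7921
Step 2: da*^2 = 1.81^2 = 3.2761
Step 3: db*^2 = 0.27^2 = 0.0729
Step 4: Sum = 0.7921 + 3.2761 + 0.0729 = 4.1411
Step 5: Delta E = sqrt(4.1411) = 2.03

2.03 Delta E


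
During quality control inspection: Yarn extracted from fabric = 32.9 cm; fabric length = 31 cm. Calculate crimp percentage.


Formula: Crimp% = ((L_yarn - L_fabric) / L_fabric) * 100
Step 1: Extension = 32.9 - 31 = 1.9 cm
Step 2: Crimp% = (1.9 / 31) * 100
Step 3: Crimp% = 0.06129 * 100 = 6.129% ≈ 6.1%

6.1%


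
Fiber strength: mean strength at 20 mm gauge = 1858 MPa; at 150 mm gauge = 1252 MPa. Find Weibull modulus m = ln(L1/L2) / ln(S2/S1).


Formula: m = ln(L1/L2) / ln(S2/S1)
Step 1: ln(L1/L2) = ln(20/150) = -2.01490
Step 2: S2/S1 = 1252/1858 = 0.67384
Step 3: ln(S2/S1) = ln(0.67384) = -0.39476
Step 4: m = -2.01490 / -0.39476 = 5.10

5.10 (Weibull m)


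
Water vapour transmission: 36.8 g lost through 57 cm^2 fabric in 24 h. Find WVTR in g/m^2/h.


Formula: WVTR = mass_loss / (area * time)
Step 1: Convert area: 57 cm^2 = 0.0057 m^2
Step 2: WVTR = 36.8 g / (0.0057 m^2 * 24 h)
Step 3: WVTR = 36.8 / 0.1368 = 269.0 g/m^2/h

269.0 g/m^2/h


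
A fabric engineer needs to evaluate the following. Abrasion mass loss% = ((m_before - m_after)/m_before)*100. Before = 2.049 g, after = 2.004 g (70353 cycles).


Formula: Mass loss% = ((m_before - m_after) / m_before) * 100
Step 1: Mass loss = 2.049 - 2.004 = 0.045 g
Step 2: Ratio = 0.045 / 2.049 = 0.0219619
Step 3: Mass loss% = 0.0219619 * 100 = 2.19619% ≈ 2.20%

2.20%


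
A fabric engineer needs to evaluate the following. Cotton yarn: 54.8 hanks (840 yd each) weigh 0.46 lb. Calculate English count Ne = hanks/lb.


Formula: Ne = hanks / mass_lb
Substituting: Ne = 54.8 / 0.46
Ne = 119.1

119.1 Ne


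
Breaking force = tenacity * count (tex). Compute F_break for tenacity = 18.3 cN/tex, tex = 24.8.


Formula: Breaking force = Tenacity * Linear density
F = 18.3 cN/tex * 24.8 tex
F = 453.84 cN

453.84 cN


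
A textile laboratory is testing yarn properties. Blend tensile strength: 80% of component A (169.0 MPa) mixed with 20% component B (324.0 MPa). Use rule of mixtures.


Formula: Blend property = (fraction_A * property_A) + (fraction_B * property_B)
Step 1: Contribution A = 80/100 * 169.0 MPa = 135.2 MPa
Step 2: Contribution B = 20/100 * 324.0 MPa = 64.8 MPa
Step 3: Blend tensile strength = 135.2 + 64.8 = 200.0 MPa

200.0 MPa


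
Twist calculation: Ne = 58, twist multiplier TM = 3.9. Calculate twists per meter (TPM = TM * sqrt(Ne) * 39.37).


Formula: TPM = TM * sqrt(Ne) * 39.37
Step 1: sqrt(Ne) = sqrt(58) = 7.6158
Step 2: TM * sqrt(Ne) = 3.9 * 7.6158 = 29.7016
Step 3: TPM = 29.7016 * 39.37 = 1169 twists/m

1169 twists/m


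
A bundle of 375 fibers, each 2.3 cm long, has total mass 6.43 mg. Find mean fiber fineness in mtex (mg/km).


Formula: fineness (mtex) = mass (mg) / total length (km) = (mass_mg / total_length_m) * 1000
Step 1: Convert fiber length: 2.3 cm = 0.023 m
Step 2: Total fiber length = 375 * 0.023 = 8.625 m
Step 3: Linear density = 6.43 mg / 8.625 m = 0.7455 mg/m
Step 4: fineness = 0.7455 * 1000 = 745.5 mtex

745.5 mtex


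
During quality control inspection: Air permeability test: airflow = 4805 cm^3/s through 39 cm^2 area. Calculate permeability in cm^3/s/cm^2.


Formula: Air Permeability = Airflow / Test Area
AP = 4805 cm^3/s / 39 cm^2
AP = 123.2 cm^3/s/cm^2

123.2 cm^3/s/cm^2


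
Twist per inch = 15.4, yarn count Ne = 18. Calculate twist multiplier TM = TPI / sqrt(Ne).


Formula: TM = TPI / sqrt(Ne)
Step 1: sqrt(Ne) = sqrt(18) = 4.2426
Step 2: TM = 15.4 / 4.2426 = 3.63

3.63 TM


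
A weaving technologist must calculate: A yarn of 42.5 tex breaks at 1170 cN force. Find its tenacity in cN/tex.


Formula: Tenacity = Breaking force / Linear density
Tenacity = 1170 cN / 42.5 tex
Tenacity = 27.53 cN/tex

27.53 cN/tex


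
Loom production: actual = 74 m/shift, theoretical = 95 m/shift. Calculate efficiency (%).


Formula: Efficiency% = (Actual output / Theoretical output) * 100
Efficiency% = (74 / 95) * 100
Efficiency% = 0.778947 * 100 = 77.8947% ≈ 77.9%

77.9%


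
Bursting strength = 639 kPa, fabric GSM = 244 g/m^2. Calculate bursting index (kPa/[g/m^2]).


Formula: Bursting Index = Bursting Strength / Fabric GSM
BI = 639 kPa / 244 g/m^2
BI = 2.619 kPa/(g/m^2)

2.619 kPa/(g/m^2)


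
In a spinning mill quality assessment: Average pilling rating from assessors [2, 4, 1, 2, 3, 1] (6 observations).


Formula: Mean = sum / count
Sum = 2 + 4 + 1 + 2 + 3 + 1 = 13
Mean = 13 / 6 = 2.2

2.2


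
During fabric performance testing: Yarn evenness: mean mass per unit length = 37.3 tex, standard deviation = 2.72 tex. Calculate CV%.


Formula: CV% = (standard deviation / mean) * 100
Step 1: Ratio = 2.72 / 37.3 = 0.072922
Step 2: CV% = 0.072922 * 100 = 7.2922% ≈ 7.3%

7.3%


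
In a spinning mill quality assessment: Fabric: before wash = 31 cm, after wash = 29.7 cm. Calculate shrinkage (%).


Formula: Shrinkage% = ((L_before - L_after) / L_before) * 100
Step 1: Shrinkage = 31 - 29.7 = 1.3 cm
Step 2: Shrinkage% = (1.3 / 31) * 100
Step 3: Shrinkage% = 0.041935 * 100 = 4.1935% ≈ 4.2%

4.2%


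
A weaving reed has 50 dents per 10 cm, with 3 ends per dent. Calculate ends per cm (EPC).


Formula: EPC = (dents per 10 cm * ends per dent) / 10
Step 1: Total ends per 10 cm = 50 * 3 = 150
Step 2: EPC = 150 / 10 = 15.0 ends/cm

15.0 ends/cm


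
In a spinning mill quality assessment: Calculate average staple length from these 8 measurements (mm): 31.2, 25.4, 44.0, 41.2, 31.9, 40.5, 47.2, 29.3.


Formula: Mean = sum of lengths / count
Sum = 31.2 + 25.4 + 44.0 + 41.2 + 31.9 + 40.5 + 47.2 + 29.3
Sum = 290.7 mm
Mean = 290.7 / 8 = 36.34 mm

36.34 mm


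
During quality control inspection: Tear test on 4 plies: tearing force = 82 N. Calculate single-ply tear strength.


Formula: Per-ply strength = Total force / Number of plies
Per-ply = 82 N / 4
Per-ply = 20.5 N

20.5 N


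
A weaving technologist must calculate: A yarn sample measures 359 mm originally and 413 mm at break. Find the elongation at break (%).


Formula: Elongation (%) = ((L_break - L0) / L0) * 100
Step 1: Extension = 413 - 359 = 54 mm
Step 2: Elongation = (54 / 359) * 100
Step 3: Elongation = 0.150418 * 100 = 15.0418% ≈ 15.0%

15.0%


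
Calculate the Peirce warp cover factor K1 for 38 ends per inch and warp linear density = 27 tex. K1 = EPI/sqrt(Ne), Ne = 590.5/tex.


Formula: K1 = EPI / sqrt(Ne), with Ne = 590.5 / tex_warp
Step 1: Ne = 590.5 / 27 = 21.87
Step 2: sqrt(Ne) = sqrt(21.87) = 4.6765
Step 3: K1 = 38 / 4.6765 = 8.1

8.1


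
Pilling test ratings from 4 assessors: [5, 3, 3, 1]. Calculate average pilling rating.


Formula: Mean = sum / count
Sum = 5 + 3 + 3 + 1 = 12
Mean = 12 / 4 = 3.0

3.0


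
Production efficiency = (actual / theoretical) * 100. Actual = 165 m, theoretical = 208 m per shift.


Formula: Efficiency% = (Actual output / Theoretical output) * 100
Efficiency% = (165 / 208) * 100
Efficiency% = 0.793269 * 100 = 79.3269% ≈ 79.3%

79.3%


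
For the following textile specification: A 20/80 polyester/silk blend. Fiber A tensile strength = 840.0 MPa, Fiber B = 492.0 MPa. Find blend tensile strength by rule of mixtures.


Formula: Blend property = (fraction_A * property_A) + (fraction_B * property_B)
Step 1: Contribution A = 20/100 * 840.0 MPa = 168.0 MPa
Step 2: Contribution B = 80/100 * 492.0 MPa = 393.6 MPa
Step 3: Blend tensile strength = 168.0 + 393.6 = 561.6 MPa

561.6 MPa


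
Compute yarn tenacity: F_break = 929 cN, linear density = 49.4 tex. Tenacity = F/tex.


Formula: Tenacity = Breaking force / Linear density
Tenacity = 929 cN / 49.4 tex
Tenacity = 18.81 cN/tex

18.81 cN/tex


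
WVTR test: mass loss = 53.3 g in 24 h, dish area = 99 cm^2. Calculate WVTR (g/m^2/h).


Formula: WVTR = mass_loss / (area * time)
Step 1: Convert area: 99 cm^2 = 0.0099 m^2
Step 2: WVTR = 53.3 g / (0.0099 m^2 * 24 h)
Step 3: WVTR = 53.3 / 0.2376 = 224.3 g/m^2/h

224.3 g/m^2/h


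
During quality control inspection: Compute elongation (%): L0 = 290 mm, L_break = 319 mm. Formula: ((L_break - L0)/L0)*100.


Formula: Elongation (%) = ((L_break - L0) / L0) * 100
Step 1: Extension = 319 - 290 = 29 mm
Step 2: Elongation = (29 / 290) * 100
Step 3: Elongation = 0.1 * 100 = 10.0%

10.0%


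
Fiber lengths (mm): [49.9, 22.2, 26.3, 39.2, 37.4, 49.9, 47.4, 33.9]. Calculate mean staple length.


Formula: Mean = sum of lengths / count
Sum = 49.9 + 22.2 + 26.3 + 39.2 + 37.4 + 49.9 + 47.4 + 33.9
Sum = 306.2 mm
Mean = 306.2 / 8 = 38.28 mm

38.28 mm


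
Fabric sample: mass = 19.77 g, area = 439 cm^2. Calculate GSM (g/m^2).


Formula: GSM = mass_g / area_m2
Step 1: Convert area: 439 cm^2 = 439 / 10000 = 0.0439 m^2
Step 2: GSM = 19.77 g / 0.0439 m^2 = 450.3 g/m^2

450.3 g/m^2


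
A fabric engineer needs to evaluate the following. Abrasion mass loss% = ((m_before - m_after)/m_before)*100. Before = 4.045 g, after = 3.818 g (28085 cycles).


Formula: Mass loss% = ((m_before - m_after) / m_before) * 100
Step 1: Mass loss = 4.045 - 3.818 = 0.227 g
Step 2: Ratio = 0.227 / 4.045 = 0.0561187
Step 3: Mass loss% = 0.0561187 * 100 = 5.61187% ≈ 5.61%

5.61%


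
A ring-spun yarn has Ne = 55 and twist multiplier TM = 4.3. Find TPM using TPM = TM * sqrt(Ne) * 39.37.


Formula: TPM = TM * sqrt(Ne) * 39.37
Step 1: sqrt(Ne) = sqrt(55) = 7.4162
Step 2: TM * sqrt(Ne) = 4.3 * 7.4162 = 31.8897
Step 3: TPM = 31.8897 * 39.37 = 1255 twists/m

1255 twists/m


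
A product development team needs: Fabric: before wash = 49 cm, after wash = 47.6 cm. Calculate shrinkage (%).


Formula: Shrinkage% = ((L_before - L_after) / L_before) * 100
Step 1: Shrinkage = 49 - 47.6 = 1.4 cm
Step 2: Shrinkage% = (1.4 / 49) * 100
Step 3: Shrinkage% = 0.028571 * 100 = 2.8571% ≈ 2.9%

2.9%


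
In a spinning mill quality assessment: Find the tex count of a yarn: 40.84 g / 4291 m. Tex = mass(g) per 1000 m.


Formula: Tex = (mass_g / length_m) * 1000
Substituting: Tex = (40.84 / 4291) * 1000
Intermediate: 40.84 / 4291 = 0.00951759 g/m
Tex = 0.00951759 * 1000 = 9.52 tex

9.52 tex


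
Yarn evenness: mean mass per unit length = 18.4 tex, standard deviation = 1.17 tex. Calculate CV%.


Formula: CV% = (standard deviation / mean) * 100
Step 1: Ratio = 1.17 / 18.4 = 0.063587
Step 2: CV% = 0.063587 * 100 = 6.3587% ≈ 6.4%

6.4%


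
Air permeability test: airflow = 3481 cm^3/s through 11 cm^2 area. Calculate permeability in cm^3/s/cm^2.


Formula: Air Permeability = Airflow / Test Area
AP = 3481 cm^3/s / 11 cm^2
AP = 316.5 cm^3/s/cm^2

316.5 cm^3/s/cm^2


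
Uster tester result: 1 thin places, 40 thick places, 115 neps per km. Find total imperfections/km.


Formula: Total = thin places + thick places + neps
Total = 1 + 40 + 115
Total = 156 imperfections/km

156 imperfections/km


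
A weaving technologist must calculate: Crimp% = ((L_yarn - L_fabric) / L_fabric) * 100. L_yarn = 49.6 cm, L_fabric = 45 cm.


Formula: Crimp% = ((L_yarn - L_fabric) / L_fabric) * 100
Step 1: Extension = 49.6 - 45 = 4.6 cm
Step 2: Crimp% = (4.6 / 45) * 100
Step 3: Crimp% = 0.102222 * 100 = 10.2222% ≈ 10.2%

10.2%


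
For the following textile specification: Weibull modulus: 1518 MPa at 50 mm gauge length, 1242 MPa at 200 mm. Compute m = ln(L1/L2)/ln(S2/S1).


Formula: m = ln(L1/L2) / ln(S2/S1)
Step 1: ln(L1/L2) = ln(50/200) = -1.38629
Step 2: S2/S1 = 1242/1518 = 0.81818
Step 3: ln(S2/S1) = ln(0.81818) = -0.20067
Step 4: m = -1.38629 / -0.20067 = 6.91

6.91 (Weibull m)


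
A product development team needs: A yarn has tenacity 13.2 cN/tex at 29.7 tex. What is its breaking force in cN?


Formula: Breaking force = Tenacity * Linear density
F = 13.2 cN/tex * 29.7 tex
F = 392.04 cN

392.04 cN


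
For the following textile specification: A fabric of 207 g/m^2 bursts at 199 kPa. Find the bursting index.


Formula: Bursting Index = Bursting Strength / Fabric GSM
BI = 199 kPa / 207 g/m^2
BI = 0.961 kPa/(g/m^2)

0.961 kPa/(g/m^2)


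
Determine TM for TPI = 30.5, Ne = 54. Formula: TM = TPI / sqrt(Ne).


Formula: TM = TPI / sqrt(Ne)
Step 1: sqrt(Ne) = sqrt(54) = 7.3485
Step 2: TM = 30.5 / 7.3485 = 4.15

4.15 TM


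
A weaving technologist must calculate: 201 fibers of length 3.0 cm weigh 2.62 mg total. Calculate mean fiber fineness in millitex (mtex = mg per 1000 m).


Formula: fineness (mtex) = mass (mg) / total length (km) = (mass_mg / total_length_m) * 1000
Step 1: Convert fiber length: 3.0 cm = 0.03 m
Step 2: Total fiber length = 201 * 0.03 = 6.03 m
Step 3: Linear density = 2.62 mg / 6.03 m = 0.4345 mg/m
Step 4: fineness = 0.4345 * 1000 = 434.5 mtex

434.5 mtex


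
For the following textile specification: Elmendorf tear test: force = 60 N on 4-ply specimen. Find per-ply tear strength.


Formula: Per-ply strength = Total force / Number of plies
Per-ply = 60 N / 4
Per-ply = 15 N

15 N


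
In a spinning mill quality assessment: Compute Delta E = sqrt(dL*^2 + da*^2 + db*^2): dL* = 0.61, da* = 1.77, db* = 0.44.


Formula: Delta E = sqrt(dL*^2 + da*^2 + db*^2)
Step 1: dL*^2 = 0.61^2 = 0.3721
Step 2: da*^2 = 1.77^2 = 3.1329
Step 3: db*^2 = 0.44^2 = 0.1936
Step 4: Sum = 0.3721 + 3.1329 + 0.1936 = 3.6986
Step 5: Delta E = sqrt(3.6986) = 1.92

1.92 Delta E


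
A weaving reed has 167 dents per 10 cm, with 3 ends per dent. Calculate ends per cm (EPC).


Formula: EPC = (dents per 10 cm * ends per dent) / 10
Step 1: Total ends per 10 cm = 167 * 3 = 501
Step 2: EPC = 501 / 10 = 50.1 ends/cm

50.1 ends/cm


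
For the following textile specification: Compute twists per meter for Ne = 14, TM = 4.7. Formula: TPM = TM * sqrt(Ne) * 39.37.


Formula: TPM = TM * sqrt(Ne) * 39.37
Step 1: sqrt(Ne) = sqrt(14) = 3.7417
Step 2: TM * sqrt(Ne) = 4.7 * 3.7417 = 17.586
Step 3: TPM = 17.586 * 39.37 = 692 twists/m

692 twists/m


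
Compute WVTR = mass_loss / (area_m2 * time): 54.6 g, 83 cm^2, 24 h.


Formula: WVTR = mass_loss / (area * time)
Step 1: Convert area: 83 cm^2 = 0.0083 m^2
Step 2: WVTR = 54.6 g / (0.0083 m^2 * 24 h)
Step 3: WVTR = 54.6 / 0.1992 = 274.1 g/m^2/h

274.1 g/m^2/h


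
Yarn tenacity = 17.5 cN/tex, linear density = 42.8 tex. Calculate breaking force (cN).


Formula: Breaking force = Tenacity * Linear density
F = 17.5 cN/tex * 42.8 tex
F = 749.00 cN

749.00 cN


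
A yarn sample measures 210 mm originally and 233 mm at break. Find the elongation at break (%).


Formula: Elongation (%) = ((L_break - L0) / L0) * 100
Step 1: Extension = 233 - 210 = 23 mm
Step 2: Elongation = (23 / 210) * 100
Step 3: Elongation = 0.109524 * 100 = 10.9524% ≈ 11.0%

11.0%


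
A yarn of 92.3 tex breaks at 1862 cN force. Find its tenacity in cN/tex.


Formula: Tenacity = Breaking force / Linear density
Tenacity = 1862 cN / 92.3 tex
Tenacity = 20.17 cN/tex

20.17 cN/tex


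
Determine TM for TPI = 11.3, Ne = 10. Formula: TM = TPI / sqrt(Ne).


Formula: TM = TPI / sqrt(Ne)
Step 1: sqrt(Ne) = sqrt(10) = 3.1623
Step 2: TM = 11.3 / 3.1623 = 3.57

3.57 TM


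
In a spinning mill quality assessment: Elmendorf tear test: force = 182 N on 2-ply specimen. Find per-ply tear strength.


Formula: Per-ply strength = Total force / Number of plies
Per-ply = 182 N / 2
Per-ply = 91 N

91 N


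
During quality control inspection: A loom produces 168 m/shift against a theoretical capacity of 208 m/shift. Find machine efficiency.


Formula: Efficiency% = (Actual output / Theoretical output) * 100
Efficiency% = (168 / 208) * 100
Efficiency% = 0.807692 * 100 = 80.7692% ≈ 80.8%

80.8%


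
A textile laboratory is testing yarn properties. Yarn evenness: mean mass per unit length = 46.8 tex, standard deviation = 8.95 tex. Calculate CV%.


Formula: CV% = (standard deviation / mean) * 100
Step 1: Ratio = 8.95 / 46.8 = 0.191239
Step 2: CV% = 0.191239 * 100 = 19.1239% ≈ 19.1%

19.1%


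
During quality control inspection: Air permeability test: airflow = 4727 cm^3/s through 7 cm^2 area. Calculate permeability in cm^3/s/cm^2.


Formula: Air Permeability = Airflow / Test Area
AP = 4727 cm^3/s / 7 cm^2
AP = 675.3 cm^3/s/cm^2

675.3 cm^3/s/cm^2


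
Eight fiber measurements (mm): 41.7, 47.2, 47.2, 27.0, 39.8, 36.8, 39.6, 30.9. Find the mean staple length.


Formula: Mean = sum of lengths / count
Sum = 41.7 + 47.2 + 47.2 + 27.0 + 39.8 + 36.8 + 39.6 + 30.9
Sum = 310.2 mm
Mean = 310.2 / 8 = 38.78 mm

38.78 mm


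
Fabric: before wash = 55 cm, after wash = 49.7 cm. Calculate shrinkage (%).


Formula: Shrinkage% = ((L_before - L_after) / L_before) * 100
Step 1: Shrinkage = 55 - 49.7 = 5.3 cm
Step 2: Shrinkage% = (5.3 / 55) * 100
Step 3: Shrinkage% = 0.096364 * 100 = 9.6364% ≈ 9.6%

9.6%


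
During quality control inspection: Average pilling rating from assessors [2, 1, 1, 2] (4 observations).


Formula: Mean = sum / count
Sum = 2 + 1 + 1 + 2 = 6
Mean = 6 / 4 = 1.5

1.5


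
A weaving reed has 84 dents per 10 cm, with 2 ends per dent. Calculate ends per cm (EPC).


Formula: EPC = (dents per 10 cm * ends per dent) / 10
Step 1: Total ends per 10 cm = 84 * 2 = 168
Step 2: EPC = 168 / 10 = 16.8 ends/cm

16.8 ends/cm


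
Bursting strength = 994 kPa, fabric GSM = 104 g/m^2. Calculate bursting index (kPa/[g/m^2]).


Formula: Bursting Index = Bursting Strength / Fabric GSM
BI = 994 kPa / 104 g/m^2
BI = 9.558 kPa/(g/m^2)

9.558 kPa/(g/m^2)


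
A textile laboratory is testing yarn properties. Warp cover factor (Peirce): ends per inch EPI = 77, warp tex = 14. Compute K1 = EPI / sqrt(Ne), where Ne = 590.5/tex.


Formula: K1 = EPI / sqrt(Ne), with Ne = 590.5 / tex_warp
Step 1: Ne = 590.5 / 14 = 42.179
Step 2: sqrt(Ne) = sqrt(42.179) = 6.4945
Step 3: K1 = 77 / 6.4945 = 11.9

11.9


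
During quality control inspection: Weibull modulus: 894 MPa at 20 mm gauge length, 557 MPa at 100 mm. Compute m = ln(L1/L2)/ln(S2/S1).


Formula: m = ln(L1/L2) / ln(S2/S1)
Step 1: ln(L1/L2) = ln(20/100) = -1.60944
Step 2: S2/S1 = 557/894 = 0.62304
Step 3: ln(S2/S1) = ln(0.62304) = -0.47314
Step 4: m = -1.60944 / -0.47314 = 3.40

3.40 (Weibull m)


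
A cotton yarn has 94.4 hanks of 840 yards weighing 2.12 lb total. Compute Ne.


Formula: Ne = hanks / mass_lb
Substituting: Ne = 94.4 / 2.12
Ne = 44.5

44.5 Ne


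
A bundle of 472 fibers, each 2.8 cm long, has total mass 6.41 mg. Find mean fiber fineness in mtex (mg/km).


Formula: fineness (mtex) = mass (mg) / total length (km) = (mass_mg / total_length_m) * 1000
Step 1: Convert fiber length: 2.8 cm = 0.028 m
Step 2: Total fiber length = 472 * 0.028 = 13.216 m
Step 3: Linear density = 6.41 mg / 13.216 m = 0.4850 mg/m
Step 4: fineness = 0.4850 * 1000 = 485.0 mtex

485.0 mtex


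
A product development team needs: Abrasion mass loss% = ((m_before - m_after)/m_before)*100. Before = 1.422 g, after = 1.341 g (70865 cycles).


Formula: Mass loss% = ((m_before - m_after) / m_before) * 100
Step 1: Mass loss = 1.422 - 1.341 = 0.081 g
Step 2: Ratio = 0.081 / 1.422 = 0.056962
Step 3: Mass loss% = 0.056962 * 100 = 5.6962% ≈ 5.70%

5.70%


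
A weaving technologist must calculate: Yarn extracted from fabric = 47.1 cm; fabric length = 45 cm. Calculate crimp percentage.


Formula: Crimp% = ((L_yarn - L_fabric) / L_fabric) * 100
Step 1: Extension = 47.1 - 45 = 2.1 cm
Step 2: Crimp% = (2.1 / 45) * 100
Step 3: Crimp% = 0.046667 * 100 = 4.6667% ≈ 4.7%

4.7%


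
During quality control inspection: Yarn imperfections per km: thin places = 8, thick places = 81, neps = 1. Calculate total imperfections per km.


Formula: Total = thin places + thick places + neps
Total = 8 + 81 + 1
Total = 90 imperfections/km

90 imperfections/km


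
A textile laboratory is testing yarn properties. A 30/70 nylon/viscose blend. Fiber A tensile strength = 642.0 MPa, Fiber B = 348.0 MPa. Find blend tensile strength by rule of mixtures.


Formula: Blend property = (fraction_A * property_A) + (fraction_B * property_B)
Step 1: Contribution A = 30/100 * 642.0 MPa = 192.6 MPa
Step 2: Contribution B = 70/100 * 348.0 MPa = 243.6 MPa
Step 3: Blend tensile strength = 192.6 + 243.6 = 436.2 MPa

436.2 MPa


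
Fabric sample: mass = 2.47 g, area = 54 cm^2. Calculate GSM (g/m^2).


Formula: GSM = mass_g / area_m2
Step 1: Convert area: 54 cm^2 = 54 / 10000 = 0.0054 m^2
Step 2: GSM = 2.47 g / 0.0054 m^2 = 457.4 g/m^2

457.4 g/m^2


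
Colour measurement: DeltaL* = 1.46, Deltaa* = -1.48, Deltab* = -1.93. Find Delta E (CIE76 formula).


Formula: Delta E = sqrt(dL*^2 + da*^2 + db*^2)
Step 1: dL*^2 = 1.46^2 = 2.1316
Step 2: da*^2 = (-1.48)^2 = 2.1904
Step 3: db*^2 = (-1.93)^2 = 3.7249
Step 4: Sum = 2.1316 + 2.1904 + 3.7249 = 8.0469
Step 5: Delta E = sqrt(8.0469) = 2.84

2.84 Delta E


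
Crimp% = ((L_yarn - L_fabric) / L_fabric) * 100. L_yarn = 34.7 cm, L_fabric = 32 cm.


Formula: Crimp% = ((L_yarn - L_fabric) / L_fabric) * 100
Step 1: Extension = 34.7 - 32 = 2.7 cm
Step 2: Crimp% = (2.7 / 32) * 100
Step 3: Crimp% = 0.084375 * 100 = 8.4375% ≈ 8.4%

8.4%


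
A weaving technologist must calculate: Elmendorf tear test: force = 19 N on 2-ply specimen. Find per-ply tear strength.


Formula: Per-ply strength = Total force / Number of plies
Per-ply = 19 N / 2
Per-ply = 9.5 N

9.5 N


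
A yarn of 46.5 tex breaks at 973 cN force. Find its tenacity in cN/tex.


Formula: Tenacity = Breaking force / Linear density
Tenacity = 973 cN / 46.5 tex
Tenacity = 20.92 cN/tex

20.92 cN/tex


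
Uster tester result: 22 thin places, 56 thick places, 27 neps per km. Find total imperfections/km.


Formula: Total = thin places + thick places + neps
Total = 22 + 56 + 27
Total = 105 imperfections/km

105 imperfections/km


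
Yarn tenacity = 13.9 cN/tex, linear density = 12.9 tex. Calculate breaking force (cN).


Formula: Breaking force = Tenacity * Linear density
F = 13.9 cN/tex * 12.9 tex
F = 179.31 cN

179.31 cN


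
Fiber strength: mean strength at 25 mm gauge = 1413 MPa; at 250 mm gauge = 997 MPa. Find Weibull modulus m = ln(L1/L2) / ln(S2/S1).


Formula: m = ln(L1/L2) / ln(S2/S1)
Step 1: ln(L1/L2) = ln(25/250) = -2.30259
Step 2: S2/S1 = 997/1413 = 0.70559
Step 3: ln(S2/S1) = ln(0.70559) = -0.34872
Step 4: m = -2.30259 / -0.34872 = 6.60

6.60 (Weibull m)


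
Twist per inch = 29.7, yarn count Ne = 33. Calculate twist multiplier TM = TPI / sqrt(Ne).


Formula: TM = TPI / sqrt(Ne)
Step 1: sqrt(Ne) = sqrt(33) = 5.7446
Step 2: TM = 29.7 / 5.7446 = 5.17

5.17 TM


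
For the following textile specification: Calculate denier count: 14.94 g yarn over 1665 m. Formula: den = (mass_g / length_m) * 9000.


Formula: den = (mass_g / length_m) * 9000
Substituting: den = (14.94 / 1665) * 9000
Intermediate: 14.94 / 1665 = 0.00897297 g/m
den = 0.00897297 * 9000 = 80.8 denier

80.8 denier


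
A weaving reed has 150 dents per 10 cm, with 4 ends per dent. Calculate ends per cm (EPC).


Formula: EPC = (dents per 10 cm * ends per dent) / 10
Step 1: Total ends per 10 cm = 150 * 4 = 600
Step 2: EPC = 600 / 10 = 60.0 ends/cm

60.0 ends/cm


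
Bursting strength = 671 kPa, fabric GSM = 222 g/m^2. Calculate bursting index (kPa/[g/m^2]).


Formula: Bursting Index = Bursting Strength / Fabric GSM
BI = 671 kPa / 222 g/m^2
BI = 3.023 kPa/(g/m^2)

3.023 kPa/(g/m^2)


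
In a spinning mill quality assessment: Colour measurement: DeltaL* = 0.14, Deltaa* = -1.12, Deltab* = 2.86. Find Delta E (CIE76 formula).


Formula: Delta E = sqrt(dL*^2 + da*^2 + db*^2)
Step 1: dL*^2 = 0.14^2 = 0.0196
Step 2: da*^2 = (-1.12)^2 = 1.2544
Step 3: db*^2 = 2.86^2 = 8.1796
Step 4: Sum = 0.0196 + 1.2544 + 8.1796 = 9.4536
Step 5: Delta E = sqrt(9.4536) = 3.07

3.07 Delta E


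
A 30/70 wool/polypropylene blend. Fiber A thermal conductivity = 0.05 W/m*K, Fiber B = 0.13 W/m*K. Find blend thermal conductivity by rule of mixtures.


Formula: Blend property = (fraction_A * property_A) + (fraction_B * property_B)
Step 1: Contribution A = 30/100 * 0.05 W/m*K = 0.015 W/m*K
Step 2: Contribution B = 70/100 * 0.13 W/m*K = 0.091 W/m*K
Step 3: Blend thermal conductivity = 0.015 + 0.091 = 0.106 W/m*K

0.106 W/m*K


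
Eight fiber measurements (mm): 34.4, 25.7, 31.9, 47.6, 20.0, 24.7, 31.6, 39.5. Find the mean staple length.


Formula: Mean = sum of lengths / count
Sum = 34.4 + 25.7 + 31.9 + 47.6 + 20.0 + 24.7 + 31.6 + 39.5
Sum = 255.4 mm
Mean = 255.4 / 8 = 31.93 mm

31.93 mm


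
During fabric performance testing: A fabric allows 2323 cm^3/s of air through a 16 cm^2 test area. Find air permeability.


Formula: Air Permeability = Airflow / Test Area
AP = 2323 cm^3/s / 16 cm^2
AP = 145.2 cm^3/s/cm^2

145.2 cm^3/s/cm^2


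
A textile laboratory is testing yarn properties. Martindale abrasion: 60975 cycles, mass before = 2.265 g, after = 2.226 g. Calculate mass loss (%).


Formula: Mass loss% = ((m_before - m_after) / m_before) * 100
Step 1: Mass loss = 2.265 - 2.226 = 0.039 g
Step 2: Ratio = 0.039 / 2.265 = 0.0172185
Step 3: Mass loss% = 0.0172185 * 100 = 1.72185% ≈ 1.72%

1.72%


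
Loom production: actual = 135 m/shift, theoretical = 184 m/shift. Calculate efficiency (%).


Formula: Efficiency% = (Actual output / Theoretical output) * 100
Efficiency% = (135 / 184) * 100
Efficiency% = 0.733696 * 100 = 73.3696% ≈ 73.4%

73.4%


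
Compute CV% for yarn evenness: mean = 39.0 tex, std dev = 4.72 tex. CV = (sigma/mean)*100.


Formula: CV% = (standard deviation / mean) * 100
Step 1: Ratio = 4.72 / 39.0 = 0.121026
Step 2: CV% = 0.121026 * 100 = 12.1026% ≈ 12.1%

12.1%


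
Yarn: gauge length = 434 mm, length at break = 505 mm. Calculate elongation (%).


Formula: Elongation (%) = ((L_break - L0) / L0) * 100
Step 1: Extension = 505 - 434 = 71 mm
Step 2: Elongation = (71 / 434) * 100
Step 3: Elongation = 0.163594 * 100 = 16.3594% ≈ 16.4%

16.4%


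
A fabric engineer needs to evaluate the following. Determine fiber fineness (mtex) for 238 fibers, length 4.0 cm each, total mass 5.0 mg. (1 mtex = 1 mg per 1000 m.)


Formula: fineness (mtex) = mass (mg) / total length (km) = (mass_mg / total_length_m) * 1000
Step 1: Convert fiber length: 4.0 cm = 0.04 m
Step 2: Total fiber length = 238 * 0.04 = 9.52 m
Step 3: Linear density = 5.0 mg / 9.52 m = 0.5252 mg/m
Step 4: fineness = 0.5252 * 1000 = 525.2 mtex

525.2 mtex


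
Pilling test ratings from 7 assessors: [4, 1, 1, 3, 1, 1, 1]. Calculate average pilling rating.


Formula: Mean = sum / count
Sum = 4 + 1 + 1 + 3 + 1 + 1 + 1 = 12
Mean = 12 / 7 = 1.7

1.7


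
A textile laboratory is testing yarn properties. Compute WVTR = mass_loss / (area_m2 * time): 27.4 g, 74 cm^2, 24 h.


Formula: WVTR = mass_loss / (area * time)
Step 1: Convert area: 74 cm^2 = 0.0074 m^2
Step 2: WVTR = 27.4 g / (0.0074 m^2 * 24 h)
Step 3: WVTR = 27.4 / 0.1776 = 154.3 g/m^2/h

154.3 g/m^2/h


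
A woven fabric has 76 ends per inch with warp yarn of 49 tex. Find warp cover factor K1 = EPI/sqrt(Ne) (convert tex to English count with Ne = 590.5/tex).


Formula: K1 = EPI / sqrt(Ne), with Ne = 590.5 / tex_warp
Step 1: Ne = 590.5 / 49 = 12.051
Step 2: sqrt(Ne) = sqrt(12.051) = 3.4715
Step 3: K1 = 76 / 3.4715 = 21.9

21.9


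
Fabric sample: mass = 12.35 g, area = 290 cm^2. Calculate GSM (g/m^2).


Formula: GSM = mass_g / area_m2
Step 1: Convert area: 290 cm^2 = 290 / 10000 = 0.029 m^2
Step 2: GSM = 12.35 g / 0.029 m^2 = 425.9 g/m^2

425.9 g/m^2


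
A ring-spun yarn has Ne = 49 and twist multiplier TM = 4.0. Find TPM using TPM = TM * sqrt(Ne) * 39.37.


Formula: TPM = TM * sqrt(Ne) * 39.37
Step 1: sqrt(Ne) = sqrt(49) = 7
Step 2: TM * sqrt(Ne) = 4.0 * 7 = 28
Step 3: TPM = 28 * 39.37 = 1102 twists/m

1102 twists/m


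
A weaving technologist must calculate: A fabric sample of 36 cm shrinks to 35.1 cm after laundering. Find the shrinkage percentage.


Formula: Shrinkage% = ((L_before - L_after) / L_before) * 100
Step 1: Shrinkage = 36 - 35.1 = 0.9 cm
Step 2: Shrinkage% = (0.9 / 36) * 100
Step 3: Shrinkage% = 0.025 * 100 = 2.5%

2.5%


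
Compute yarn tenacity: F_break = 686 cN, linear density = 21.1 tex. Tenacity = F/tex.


Formula: Tenacity = Breaking force / Linear density
Tenacity = 686 cN / 21.1 tex
Tenacity = 32.51 cN/tex

32.51 cN/tex


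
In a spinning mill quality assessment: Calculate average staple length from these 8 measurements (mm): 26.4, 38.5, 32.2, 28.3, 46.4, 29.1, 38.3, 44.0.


Formula: Mean = sum of lengths / count
Sum = 26.4 + 38.5 + 32.2 + 28.3 + 46.4 + 29.1 + 38.3 + 44.0
Sum = 283.2 mm
Mean = 283.2 / 8 = 35.40 mm

35.40 mm


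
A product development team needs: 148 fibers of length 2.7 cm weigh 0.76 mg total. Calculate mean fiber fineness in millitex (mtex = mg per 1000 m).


Formula: fineness (mtex) = mass (mg) / total length (km) = (mass_mg / total_length_m) * 1000
Step 1: Convert fiber length: 2.7 cm = 0.027 m
Step 2: Total fiber length = 148 * 0.027 = 3.996 m
Step 3: Linear density = 0.76 mg / 3.996 m = 0.1902 mg/m
Step 4: fineness = 0.1902 * 1000 = 190.2 mtex

190.2 mtex


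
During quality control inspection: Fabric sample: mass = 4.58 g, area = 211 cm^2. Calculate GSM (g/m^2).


Formula: GSM = mass_g / area_m2
Step 1: Convert area: 211 cm^2 = 211 / 10000 = 0.0211 m^2
Step 2: GSM = 4.58 g / 0.0211 m^2 = 217.1 g/m^2

217.1 g/m^2


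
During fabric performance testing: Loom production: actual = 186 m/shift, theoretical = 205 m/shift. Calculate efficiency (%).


Formula: Efficiency% = (Actual output / Theoretical output) * 100
Efficiency% = (186 / 205) * 100
Efficiency% = 0.907317 * 100 = 90.7317% ≈ 90.7%

90.7%


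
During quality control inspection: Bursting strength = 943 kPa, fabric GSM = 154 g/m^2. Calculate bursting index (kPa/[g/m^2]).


Formula: Bursting Index = Bursting Strength / Fabric GSM
BI = 943 kPa / 154 g/m^2
BI = 6.123 kPa/(g/m^2)

6.123 kPa/(g/m^2)


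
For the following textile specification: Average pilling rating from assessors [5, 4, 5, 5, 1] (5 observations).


Formula: Mean = sum / count
Sum = 5 + 4 + 5 + 5 + 1 = 20
Mean = 20 / 5 = 4.0

4.0


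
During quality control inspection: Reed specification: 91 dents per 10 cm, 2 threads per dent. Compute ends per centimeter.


Formula: EPC = (dents per 10 cm * ends per dent) / 10
Step 1: Total ends per 10 cm = 91 * 2 = 182
Step 2: EPC = 182 / 10 = 18.2 ends/cm

18.2 ends/cm


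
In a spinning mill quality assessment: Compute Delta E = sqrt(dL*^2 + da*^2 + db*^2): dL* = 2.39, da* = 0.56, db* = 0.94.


Formula: Delta E = sqrt(dL*^2 + da*^2 + db*^2)
Step 1: dL*^2 = 2.39^2 = 5.7121
Step 2: da*^2 = 0.56^2 = 0.3136
Step 3: db*^2 = 0.94^2 = 0.8836
Step 4: Sum = 5.7121 + 0.3136 + 0.8836 = 6.9093
Step 5: Delta E = sqrt(6.9093) = 2.63

2.63 Delta E


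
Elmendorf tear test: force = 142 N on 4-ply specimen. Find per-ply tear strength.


Formula: Per-ply strength = Total force / Number of plies
Per-ply = 142 N / 4
Per-ply = 35.5 N

35.5 N


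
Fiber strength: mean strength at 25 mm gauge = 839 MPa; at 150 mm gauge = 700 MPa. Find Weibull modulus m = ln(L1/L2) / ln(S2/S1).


Formula: m = ln(L1/L2) / ln(S2/S1)
Step 1: ln(L1/L2) = ln(25/150) = -1.79176
Step 2: S2/S1 = 700/839 = 0.83433
Step 3: ln(S2/S1) = ln(0.83433) = -0.18113
Step 4: m = -1.79176 / -0.18113 = 9.89

9.89 (Weibull m)


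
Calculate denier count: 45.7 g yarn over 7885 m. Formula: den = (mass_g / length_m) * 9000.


Formula: den = (mass_g / length_m) * 9000
Substituting: den = (45.7 / 7885) * 9000
Intermediate: 45.7 / 7885 = 0.00579581 g/m
den = 0.00579581 * 9000 = 52.2 denier

52.2 denier


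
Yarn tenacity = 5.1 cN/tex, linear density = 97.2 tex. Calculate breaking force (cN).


Formula: Breaking force = Tenacity * Linear density
F = 5.1 cN/tex * 97.2 tex
F = 495.72 cN

495.72 cN


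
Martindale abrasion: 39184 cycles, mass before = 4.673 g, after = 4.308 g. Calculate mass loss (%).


Formula: Mass loss% = ((m_before - m_after) / m_before) * 100
Step 1: Mass loss = 4.673 - 4.308 = 0.365 g
Step 2: Ratio = 0.365 / 4.673 = 0.0781083
Step 3: Mass loss% = 0.0781083 * 100 = 7.81083% ≈ 7.81%

7.81%


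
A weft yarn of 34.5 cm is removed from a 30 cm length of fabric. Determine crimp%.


Formula: Crimp% = ((L_yarn - L_fabric) / L_fabric) * 100
Step 1: Extension = 34.5 - 30 = 4.5 cm
Step 2: Crimp% = (4.5 / 30) * 100
Step 3: Crimp% = 0.15 * 100 = 15.0%

15.0%


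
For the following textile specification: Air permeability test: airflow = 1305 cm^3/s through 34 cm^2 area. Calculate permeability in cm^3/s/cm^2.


Formula: Air Permeability = Airflow / Test Area
AP = 1305 cm^3/s / 34 cm^2
AP = 38.4 cm^3/s/cm^2

38.4 cm^3/s/cm^2


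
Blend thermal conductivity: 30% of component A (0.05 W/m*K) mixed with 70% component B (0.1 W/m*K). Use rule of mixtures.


Formula: Blend property = (fraction_A * property_A) + (fraction_B * property_B)
Step 1: Contribution A = 30/100 * 0.05 W/m*K = 0.015 W/m*K
Step 2: Contribution B = 70/100 * 0.1 W/m*K = 0.07 W/m*K
Step 3: Blend thermal conductivity = 0.015 + 0.07 = 0.085 W/m*K

0.085 W/m*K


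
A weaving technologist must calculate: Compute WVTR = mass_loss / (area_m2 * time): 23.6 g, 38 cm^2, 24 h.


Formula: WVTR = mass_loss / (area * time)
Step 1: Convert area: 38 cm^2 = 0.0038 m^2
Step 2: WVTR = 23.6 g / (0.0038 m^2 * 24 h)
Step 3: WVTR = 23.6 / 0.0912 = 258.8 g/m^2/h

258.8 g/m^2/h


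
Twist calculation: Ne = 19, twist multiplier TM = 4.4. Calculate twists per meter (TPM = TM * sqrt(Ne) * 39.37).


Formula: TPM = TM * sqrt(Ne) * 39.37
Step 1: sqrt(Ne) = sqrt(19) = 4.3589
Step 2: TM * sqrt(Ne) = 4.4 * 4.3589 = 19.1792
Step 3: TPM = 19.1792 * 39.37 = 755 twists/m

755 twists/m


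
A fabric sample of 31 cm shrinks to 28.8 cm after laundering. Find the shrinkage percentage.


Formula: Shrinkage% = ((L_before - L_after) / L_before) * 100
Step 1: Shrinkage = 31 - 28.8 = 2.2 cm
Step 2: Shrinkage% = (2.2 / 31) * 100
Step 3: Shrinkage% = 0.070968 * 100 = 7.0968% ≈ 7.1%

7.1%


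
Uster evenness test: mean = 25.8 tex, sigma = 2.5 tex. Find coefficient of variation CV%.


Formula: CV% = (standard deviation / mean) * 100
Step 1: Ratio = 2.5 / 25.8 = 0.096899
Step 2: CV% = 0.096899 * 100 = 9.6899% ≈ 9.7%

9.7%


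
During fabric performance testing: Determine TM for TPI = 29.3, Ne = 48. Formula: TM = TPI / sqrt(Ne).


Formula: TM = TPI / sqrt(Ne)
Step 1: sqrt(Ne) = sqrt(48) = 6.9282
Step 2: TM = 29.3 / 6.9282 = 4.23

4.23 TM


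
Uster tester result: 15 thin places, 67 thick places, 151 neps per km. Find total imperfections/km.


Formula: Total = thin places + thick places + neps
Total = 15 + 67 + 151
Total = 233 imperfections/km

233 imperfections/km


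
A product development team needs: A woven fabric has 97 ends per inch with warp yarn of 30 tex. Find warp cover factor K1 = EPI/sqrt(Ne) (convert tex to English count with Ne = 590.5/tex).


Formula: K1 = EPI / sqrt(Ne), with Ne = 590.5 / tex_warp
Step 1: Ne = 590.5 / 30 = 19.683
Step 2: sqrt(Ne) = sqrt(19.683) = 4.4366
Step 3: K1 = 97 / 4.4366 = 21.9

21.9


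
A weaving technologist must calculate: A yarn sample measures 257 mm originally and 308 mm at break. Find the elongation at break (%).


Formula: Elongation (%) = ((L_break - L0) / L0) * 100
Step 1: Extension = 308 - 257 = 51 mm
Step 2: Elongation = (51 / 257) * 100
Step 3: Elongation = 0.198444 * 100 = 19.8444% ≈ 19.8%

19.8%


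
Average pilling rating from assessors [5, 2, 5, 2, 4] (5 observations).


Formula: Mean = sum / count
Sum = 5 + 2 + 5 + 2 + 4 = 18
Mean = 18 / 5 = 3.6

3.6


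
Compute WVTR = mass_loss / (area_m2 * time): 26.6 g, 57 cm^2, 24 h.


Formula: WVTR = mass_loss / (area * time)
Step 1: Convert area: 57 cm^2 = 0.0057 m^2
Step 2: WVTR = 26.6 g / (0.0057 m^2 * 24 h)
Step 3: WVTR = 26.6 / 0.1368 = 194.4 g/m^2/h

194.4 g/m^2/h


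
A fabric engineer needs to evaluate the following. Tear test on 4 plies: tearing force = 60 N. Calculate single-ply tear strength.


Formula: Per-ply strength = Total force / Number of plies
Per-ply = 60 N / 4
Per-ply = 15 N

15 N
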